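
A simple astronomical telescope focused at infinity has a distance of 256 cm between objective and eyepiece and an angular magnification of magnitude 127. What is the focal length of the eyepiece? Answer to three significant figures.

In normal adjustment the tube length equals f_obj + f_eye and |M| = f_obj/f_eye.
So f_obj = 127 f_eye and 127 f_eye + f_eye = 256 cm, giving f_eye = 256/128 = 2.000 cm and f_obj = 254.000 cm.

2.00 cm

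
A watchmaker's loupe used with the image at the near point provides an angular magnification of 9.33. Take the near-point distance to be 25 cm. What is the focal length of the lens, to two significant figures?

For the image at the near point, M = 1 + D/f.
f = D/(M - 1) = 25/(9.33 - 1) = 3.001 cm.

3.0 cm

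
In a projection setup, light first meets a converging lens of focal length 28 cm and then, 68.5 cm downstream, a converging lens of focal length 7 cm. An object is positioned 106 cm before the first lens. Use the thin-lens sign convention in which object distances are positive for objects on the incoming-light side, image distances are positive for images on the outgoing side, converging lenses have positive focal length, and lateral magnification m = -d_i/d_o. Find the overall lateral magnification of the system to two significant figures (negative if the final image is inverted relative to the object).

0.11

First lens: d_i1 = 1/(1/28 - 1/106) = 38.051 cm.
m_1 = -(38.051)/106 = -0.3590.
That image sits 30.449 cm in front of the second lens, so d_o2 = 30.449 cm.
Second lens: d_i2 = 1/(1/7 - 1/(30.449)) = 9.090 cm.
m_2 = -(9.090)/(30.449) = -0.2985.
Overall magnification: m = m_1 m_2 = 0.1072.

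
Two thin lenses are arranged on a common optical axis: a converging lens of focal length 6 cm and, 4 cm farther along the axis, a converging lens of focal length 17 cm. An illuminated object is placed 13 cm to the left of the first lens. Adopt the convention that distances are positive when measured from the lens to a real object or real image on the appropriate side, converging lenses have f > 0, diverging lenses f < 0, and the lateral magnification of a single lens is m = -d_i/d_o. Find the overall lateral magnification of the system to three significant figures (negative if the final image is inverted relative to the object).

-0.604

Lens 1: 1/d_i1 = 1/f_1 - 1/d_o1 = 1/6 - 1/13 = 0.08974 cm^-1, so d_i1 = 11.143 cm.
m_1 = -(11.143)/13 = -0.8571.
This image would form 11.143 cm past lens 1, i.e. 7.143 cm beyond lens 2, so it is a virtual object for lens 2: d_o2 = 4 - 11.143 = -7.143 cm.
Lens 2: 1/d_i2 = 1/f_2 - 1/d_o2 = 1/17 - 1/(-7.143) = 0.19882 cm^-1, so d_i2 = 5.030 cm.
m_2 = -(5.030)/(-7.143) = 0.7041.
Overall magnification: m = m_1 m_2 = -0.6036.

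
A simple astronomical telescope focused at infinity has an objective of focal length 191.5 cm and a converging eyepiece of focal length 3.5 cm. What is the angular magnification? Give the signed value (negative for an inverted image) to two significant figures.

M = -f_obj/f_eye = -191.5/(3.5) = -54.714.

-55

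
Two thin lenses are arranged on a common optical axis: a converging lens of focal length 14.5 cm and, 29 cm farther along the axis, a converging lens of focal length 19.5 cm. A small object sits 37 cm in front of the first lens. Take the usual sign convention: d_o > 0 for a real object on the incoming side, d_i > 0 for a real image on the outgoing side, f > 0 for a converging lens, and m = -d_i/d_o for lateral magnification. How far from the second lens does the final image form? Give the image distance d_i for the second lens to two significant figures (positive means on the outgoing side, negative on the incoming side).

-7.0 cm

Lens 1: 1/d_i1 = 1/f_1 - 1/d_o1 = 1/14.5 - 1/37 = 0.04194 cm^-1, so d_i1 = 23.844 cm.
The intermediate image is 23.844 cm to the right of lens 1, so d_o2 = L - d_i1 = 29 - 23.844 = 5.156 cm.
Lens 2: 1/d_i2 = 1/f_2 - 1/d_o2 = 1/19.5 - 1/(5.156) = -0.14268 cm^-1, so d_i2 = -7.009 cm.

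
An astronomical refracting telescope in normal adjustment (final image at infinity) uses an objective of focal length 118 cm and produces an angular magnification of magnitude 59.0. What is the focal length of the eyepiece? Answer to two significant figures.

2.0 cm

|M| = f_obj/f_eye, so f_eye = f_obj/|M| = 118/59.0 = 2.000 cm.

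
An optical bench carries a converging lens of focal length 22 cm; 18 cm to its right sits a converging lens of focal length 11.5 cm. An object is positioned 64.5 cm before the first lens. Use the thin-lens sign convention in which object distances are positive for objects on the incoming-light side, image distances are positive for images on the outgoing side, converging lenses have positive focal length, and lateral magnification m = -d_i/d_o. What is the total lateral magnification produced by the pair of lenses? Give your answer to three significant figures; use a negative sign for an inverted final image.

-0.221

Applying the thin-lens equation to the first lens, 1/22 = 1/64.5 + 1/d_i1, which gives d_i1 = 33.388 cm.
Its lateral magnification is m_1 = -d_i1/d_o1 = -(33.388)/64.5 = -0.5176.
Since 33.388 cm > 18 cm, the first image lies past the second lens and serves as a virtual object: d_o2 = L - d_i1 = -15.388 cm.
Applying the thin-lens equation again with f_2 = 11.5 cm and d_o2 = -15.388 cm gives d_i2 = 6.581 cm.
m_2 = -(6.581)/(-15.388) = 0.4277.
Total m = m_1 x m_2 = (-0.5176)(0.4277) = -0.2214.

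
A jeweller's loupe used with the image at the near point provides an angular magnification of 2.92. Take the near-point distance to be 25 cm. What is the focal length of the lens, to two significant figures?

For the image at the near point, M = 1 + D/f.
f = D/(M - 1) = 25/(2.92 - 1) = 13.021 cm.

13 cm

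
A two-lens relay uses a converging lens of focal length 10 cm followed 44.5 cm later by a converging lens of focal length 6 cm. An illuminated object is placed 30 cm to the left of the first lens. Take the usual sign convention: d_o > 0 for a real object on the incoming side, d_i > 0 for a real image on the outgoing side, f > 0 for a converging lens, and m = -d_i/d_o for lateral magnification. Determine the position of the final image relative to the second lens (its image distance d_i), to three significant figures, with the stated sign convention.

7.53 cm

Lens 1: 1/d_i1 = 1/f_1 - 1/d_o1 = 1/10 - 1/30 = 0.06667 cm^-1, so d_i1 = 15.000 cm.
The intermediate image is 15.000 cm to the right of lens 1, so d_o2 = L - d_i1 = 44.5 - 15.000 = 29.500 cm.
Lens 2: 1/d_i2 = 1/f_2 - 1/d_o2 = 1/6 - 1/(29.500) = 0.13277 cm^-1, so d_i2 = 7.532 cm.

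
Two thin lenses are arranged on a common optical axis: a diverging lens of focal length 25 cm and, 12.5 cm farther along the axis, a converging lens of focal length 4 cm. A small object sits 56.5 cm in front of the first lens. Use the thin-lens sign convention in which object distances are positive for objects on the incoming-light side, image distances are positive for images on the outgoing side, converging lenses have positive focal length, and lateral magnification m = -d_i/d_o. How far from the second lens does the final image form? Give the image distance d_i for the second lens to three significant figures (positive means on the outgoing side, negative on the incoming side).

Lens 1: 1/d_i1 = 1/f_1 - 1/d_o1 = 1/(-25) - 1/56.5 = -0.05770 cm^-1, so d_i1 = -17.331 cm.
With d_i1 < 0 the first image is virtual and lies on the object side; the object distance for lens 2 is d_o2 = 12.5 - (-17.331) = 29.831 cm.
Lens 2: 1/d_i2 = 1/f_2 - 1/d_o2 = 1/4 - 1/(29.831) = 0.21648 cm^-1, so d_i2 = 4.619 cm.

4.62 cm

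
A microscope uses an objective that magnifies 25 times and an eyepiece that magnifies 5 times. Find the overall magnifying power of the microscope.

125

The overall magnification of a compound microscope is the product of the objective and eyepiece magnifications:
M = M_obj x M_eye = 25 x 5 = 125.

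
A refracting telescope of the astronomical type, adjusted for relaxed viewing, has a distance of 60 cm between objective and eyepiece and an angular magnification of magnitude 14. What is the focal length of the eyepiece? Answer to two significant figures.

In normal adjustment the tube length equals f_obj + f_eye and |M| = f_obj/f_eye.
So f_obj = 14 f_eye and 14 f_eye + f_eye = 60 cm, giving f_eye = 60/15 = 4.000 cm and f_obj = 56.000 cm.

4.0 cm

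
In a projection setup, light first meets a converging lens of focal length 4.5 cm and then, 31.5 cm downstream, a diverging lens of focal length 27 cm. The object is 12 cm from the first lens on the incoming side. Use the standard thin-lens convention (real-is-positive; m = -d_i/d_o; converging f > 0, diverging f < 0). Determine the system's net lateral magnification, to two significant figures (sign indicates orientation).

First lens: d_i1 = 1/(1/4.5 - 1/12) = 7.200 cm.
m_1 = -(7.200)/12 = -0.6000.
Object distance for lens 2: d_o2 = 31.5 - 7.200 = 24.300 cm.
Second lens: d_i2 = 1/(1/(-27) - 1/(24.300)) = -12.789 cm.
m_2 = -(-12.789)/(24.300) = 0.5263.
Total m = m_1 x m_2 = (-0.6000)(0.5263) = -0.3158.

-0.32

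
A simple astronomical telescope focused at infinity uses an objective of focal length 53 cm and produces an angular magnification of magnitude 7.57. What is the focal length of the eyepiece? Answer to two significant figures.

7.0 cm

|M| = f_obj/f_eye, so f_eye = f_obj/|M| = 53/7.57 = 7.001 cm.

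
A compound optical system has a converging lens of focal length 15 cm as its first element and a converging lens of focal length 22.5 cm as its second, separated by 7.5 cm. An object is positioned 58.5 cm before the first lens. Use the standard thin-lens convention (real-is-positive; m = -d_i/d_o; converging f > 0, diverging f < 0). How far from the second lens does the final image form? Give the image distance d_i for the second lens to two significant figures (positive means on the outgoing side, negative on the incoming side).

Applying the thin-lens equation to the first lens, 1/15 = 1/58.5 + 1/d_i1, which gives d_i1 = 20.172 cm.
Since 20.172 cm > 7.5 cm, the first image lies past the second lens and serves as a virtual object: d_o2 = L - d_i1 = -12.672 cm.
Applying the thin-lens equation again with f_2 = 22.5 cm and d_o2 = -12.672 cm gives d_i2 = 8.107 cm.

8.1 cm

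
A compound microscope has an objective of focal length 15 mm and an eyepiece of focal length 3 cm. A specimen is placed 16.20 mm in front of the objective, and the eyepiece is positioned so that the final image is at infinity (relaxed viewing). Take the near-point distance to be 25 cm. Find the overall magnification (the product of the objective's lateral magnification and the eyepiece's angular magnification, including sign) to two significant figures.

-100

Convert to cm: f_obj = 15 mm = 1.5 cm; d_o = 16.20 mm = 1.62 cm.
Objective: 1/d_i = 1/f_obj - 1/d_o = 1/1.5 - 1/1.62 = 0.04938 cm^-1, so d_i = 20.250 cm.
m_obj = -d_i/d_o = -20.250/1.62 = -12.500.
Eyepiece angular magnification (image at infinity): M_eye = D/f_e = 25/3 = 8.333.
Overall M = m_obj x M_eye = (-12.500)(8.333) = -104.17.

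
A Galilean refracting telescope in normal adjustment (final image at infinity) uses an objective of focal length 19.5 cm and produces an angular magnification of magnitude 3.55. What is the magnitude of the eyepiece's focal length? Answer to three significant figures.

|M| = f_obj/|f_eye|, so |f_eye| = f_obj/|M| = 19.5/3.55 = 5.493 cm.
(The eyepiece is diverging, so its signed focal length is -5.493 cm.)

5.49 cm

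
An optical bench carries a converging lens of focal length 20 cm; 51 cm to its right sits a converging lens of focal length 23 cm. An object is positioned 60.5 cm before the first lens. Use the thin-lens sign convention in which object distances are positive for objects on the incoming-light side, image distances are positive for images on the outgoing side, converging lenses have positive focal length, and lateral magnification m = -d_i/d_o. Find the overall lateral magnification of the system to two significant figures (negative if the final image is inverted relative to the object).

-6.1

First lens: d_i1 = 1/(1/20 - 1/60.5) = 29.877 cm.
m_1 = -(29.877)/60.5 = -0.4938.
That image sits 21.123 cm in front of the second lens, so d_o2 = 21.123 cm.
Second lens: d_i2 = 1/(1/23 - 1/(21.123)) = -258.901 cm.
m_2 = -(-258.901)/(21.123) = 12.2566.
Overall magnification: m = m_1 m_2 = -6.0526.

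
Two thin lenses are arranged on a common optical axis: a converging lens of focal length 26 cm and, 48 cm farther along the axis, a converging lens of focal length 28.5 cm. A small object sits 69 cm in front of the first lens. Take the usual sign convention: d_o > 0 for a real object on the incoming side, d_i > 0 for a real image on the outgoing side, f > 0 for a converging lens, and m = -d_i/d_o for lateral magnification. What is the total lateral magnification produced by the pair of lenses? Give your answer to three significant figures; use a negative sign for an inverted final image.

Lens 1: 1/d_i1 = 1/f_1 - 1/d_o1 = 1/26 - 1/69 = 0.02397 cm^-1, so d_i1 = 41.721 cm.
m_1 = -(41.721)/69 = -0.6047.
Object distance for lens 2: d_o2 = 48 - 41.721 = 6.279 cm.
Lens 2: 1/d_i2 = 1/f_2 - 1/d_o2 = 1/28.5 - 1/(6.279) = -0.12417 cm^-1, so d_i2 = -8.053 cm.
m_2 = -(-8.053)/(6.279) = 1.2826.
Total m = m_1 x m_2 = (-0.6047)(1.2826) = -0.7755.

-0.776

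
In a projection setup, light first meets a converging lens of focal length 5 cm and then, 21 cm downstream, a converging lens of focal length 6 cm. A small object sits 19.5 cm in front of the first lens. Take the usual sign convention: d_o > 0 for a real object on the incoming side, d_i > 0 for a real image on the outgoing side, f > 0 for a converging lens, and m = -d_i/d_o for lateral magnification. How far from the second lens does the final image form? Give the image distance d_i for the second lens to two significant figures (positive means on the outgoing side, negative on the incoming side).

Applying the thin-lens equation to the first lens, 1/5 = 1/19.5 + 1/d_i1, which gives d_i1 = 6.724 cm.
That image sits 14.276 cm in front of the second lens, so d_o2 = 14.276 cm.
Applying the thin-lens equation again with f_2 = 6 cm and d_o2 = 14.276 cm gives d_i2 = 10.350 cm.

10 cm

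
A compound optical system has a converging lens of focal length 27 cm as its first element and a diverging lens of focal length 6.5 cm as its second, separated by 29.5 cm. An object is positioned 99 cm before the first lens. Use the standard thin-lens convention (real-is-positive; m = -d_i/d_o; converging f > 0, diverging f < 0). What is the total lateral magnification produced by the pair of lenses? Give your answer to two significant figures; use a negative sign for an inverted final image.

2.2

First lens: d_i1 = 1/(1/27 - 1/99) = 37.125 cm.
m_1 = -(37.125)/99 = -0.3750.
Since 37.125 cm > 29.5 cm, the first image lies past the second lens and serves as a virtual object: d_o2 = L - d_i1 = -7.625 cm.
Second lens: d_i2 = 1/(1/(-6.5) - 1/(-7.625)) = -44.056 cm.
m_2 = -(-44.056)/(-7.625) = -5.7778.
Overall magnification: m = m_1 m_2 = 2.1667.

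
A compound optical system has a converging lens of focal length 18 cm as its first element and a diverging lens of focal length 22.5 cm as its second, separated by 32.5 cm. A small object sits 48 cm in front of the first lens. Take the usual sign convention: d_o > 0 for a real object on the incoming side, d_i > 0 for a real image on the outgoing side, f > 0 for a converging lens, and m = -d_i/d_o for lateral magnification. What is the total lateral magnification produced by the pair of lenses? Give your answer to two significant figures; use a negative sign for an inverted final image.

-0.52

Lens 1: 1/d_i1 = 1/f_1 - 1/d_o1 = 1/18 - 1/48 = 0.03472 cm^-1, so d_i1 = 28.800 cm.
m_1 = -(28.800)/48 = -0.6000.
That image sits 3.700 cm in front of the second lens, so d_o2 = 3.700 cm.
Lens 2: 1/d_i2 = 1/f_2 - 1/d_o2 = 1/(-22.5) - 1/(3.700) = -0.31471 cm^-1, so d_i2 = -3.177 cm.
m_2 = -(-3.177)/(3.700) = 0.8588.
The system's lateral magnification is m_1 m_2 = (-0.6000)(0.8588) = -0.5153.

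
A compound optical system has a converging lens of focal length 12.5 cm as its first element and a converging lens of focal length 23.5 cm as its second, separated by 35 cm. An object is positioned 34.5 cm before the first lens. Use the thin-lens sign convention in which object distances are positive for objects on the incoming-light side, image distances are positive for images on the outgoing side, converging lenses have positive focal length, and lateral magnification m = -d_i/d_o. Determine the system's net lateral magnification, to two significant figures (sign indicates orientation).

-1.6

Lens 1: 1/d_i1 = 1/f_1 - 1/d_o1 = 1/12.5 - 1/34.5 = 0.05101 cm^-1, so d_i1 = 19.602 cm.
m_1 = -(19.602)/34.5 = -0.5682.
Object distance for lens 2: d_o2 = 35 - 19.602 = 15.398 cm.
Lens 2: 1/d_i2 = 1/f_2 - 1/d_o2 = 1/23.5 - 1/(15.398) = -0.02239 cm^-1, so d_i2 = -44.660 cm.
m_2 = -(-44.660)/(15.398) = 2.9004.
Overall magnification: m = m_1 m_2 = -1.6480.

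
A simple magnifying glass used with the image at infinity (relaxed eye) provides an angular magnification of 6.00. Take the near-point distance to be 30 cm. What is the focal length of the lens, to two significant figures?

5.0 cm

For the image at infinity, M = D/f.
f = D/M = 30/6.0 = 5.000 cm.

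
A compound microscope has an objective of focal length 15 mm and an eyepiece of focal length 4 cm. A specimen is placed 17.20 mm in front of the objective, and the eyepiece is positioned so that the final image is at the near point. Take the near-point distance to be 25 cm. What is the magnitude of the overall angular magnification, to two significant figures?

Convert to cm: f_obj = 15 mm = 1.5 cm; d_o = 17.20 mm = 1.72 cm.
Objective: 1/d_i = 1/f_obj - 1/d_o = 1/1.5 - 1/1.72 = 0.08527 cm^-1, so d_i = 11.727 cm.
m_obj = -d_i/d_o = -11.727/1.72 = -6.818.
Eyepiece angular magnification (image at near point): M_eye = 1 + D/f_e = 1 + 25/4 = 7.250.
Overall M = m_obj x M_eye = (-6.818)(7.250) = -49.43.
|M| = 49.43.

49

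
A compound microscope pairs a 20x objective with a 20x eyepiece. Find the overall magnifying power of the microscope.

The overall magnification of a compound microscope is the product of the objective and eyepiece magnifications:
M = M_obj x M_eye = 20 x 20 = 400.

400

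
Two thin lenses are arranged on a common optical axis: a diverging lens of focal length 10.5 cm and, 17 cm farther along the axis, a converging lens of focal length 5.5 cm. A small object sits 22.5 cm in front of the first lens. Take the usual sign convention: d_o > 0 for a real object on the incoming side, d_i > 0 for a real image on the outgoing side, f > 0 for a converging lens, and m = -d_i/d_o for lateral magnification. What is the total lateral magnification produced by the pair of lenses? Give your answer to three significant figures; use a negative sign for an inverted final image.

-0.0938

First lens: d_i1 = 1/(1/(-10.5) - 1/22.5) = -7.159 cm.
m_1 = -(-7.159)/22.5 = 0.3182.
The intermediate image is virtual, 7.159 cm to the left of lens 1, so d_o2 = L - d_i1 = 17 - (-7.159) = 24.159 cm.
Second lens: d_i2 = 1/(1/5.5 - 1/(24.159)) = 7.121 cm.
m_2 = -(7.121)/(24.159) = -0.2948.
Total m = m_1 x m_2 = (0.3182)(-0.2948) = -0.0938.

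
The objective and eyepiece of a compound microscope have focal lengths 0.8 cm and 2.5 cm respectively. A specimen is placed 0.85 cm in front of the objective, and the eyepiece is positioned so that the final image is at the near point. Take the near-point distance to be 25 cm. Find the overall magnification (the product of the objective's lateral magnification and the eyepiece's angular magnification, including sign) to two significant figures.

-180

Objective: 1/d_i = 1/f_obj - 1/d_o = 1/0.8 - 1/0.85 = 0.07353 cm^-1, so d_i = 13.600 cm.
m_obj = -d_i/d_o = -13.600/0.85 = -16.000.
Eyepiece angular magnification (image at near point): M_eye = 1 + D/f_e = 1 + 25/2.5 = 11.000.
Overall M = m_obj x M_eye = (-16.000)(11.000) = -176.00.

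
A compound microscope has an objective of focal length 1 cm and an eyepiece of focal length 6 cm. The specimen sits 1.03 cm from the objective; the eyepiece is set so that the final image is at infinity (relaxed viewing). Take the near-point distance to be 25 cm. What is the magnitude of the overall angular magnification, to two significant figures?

Objective: 1/d_i = 1/f_obj - 1/d_o = 1/1 - 1/1.03 = 0.02913 cm^-1, so d_i = 34.333 cm.
m_obj = -d_i/d_o = -34.333/1.03 = -33.333.
Eyepiece angular magnification (image at infinity): M_eye = D/f_e = 25/6 = 4.167.
Overall M = m_obj x M_eye = (-33.333)(4.167) = -138.89.
|M| = 138.89.

140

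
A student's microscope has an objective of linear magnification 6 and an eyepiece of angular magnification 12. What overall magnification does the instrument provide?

The overall magnification of a compound microscope is the product of the objective and eyepiece magnifications:
M = M_obj x M_eye = 6 x 12 = 72.

72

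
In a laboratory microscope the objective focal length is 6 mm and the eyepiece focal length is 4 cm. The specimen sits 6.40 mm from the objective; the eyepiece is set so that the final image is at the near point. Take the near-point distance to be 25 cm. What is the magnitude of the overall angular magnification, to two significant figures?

Convert to cm: f_obj = 6 mm = 0.6 cm; d_o = 6.40 mm = 0.64 cm.
Objective: 1/d_i = 1/f_obj - 1/d_o = 1/0.6 - 1/0.64 = 0.10417 cm^-1, so d_i = 9.600 cm.
m_obj = -d_i/d_o = -9.600/0.64 = -15.000.
Eyepiece angular magnification (image at near point): M_eye = 1 + D/f_e = 1 + 25/4 = 7.250.
Overall M = m_obj x M_eye = (-15.000)(7.250) = -108.75.
|M| = 108.75.

110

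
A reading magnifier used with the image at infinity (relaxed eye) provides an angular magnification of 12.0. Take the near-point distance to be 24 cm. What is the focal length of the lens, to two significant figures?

For the image at infinity, M = D/f.
f = D/M = 24/12.0 = 2.000 cm.

2.0 cm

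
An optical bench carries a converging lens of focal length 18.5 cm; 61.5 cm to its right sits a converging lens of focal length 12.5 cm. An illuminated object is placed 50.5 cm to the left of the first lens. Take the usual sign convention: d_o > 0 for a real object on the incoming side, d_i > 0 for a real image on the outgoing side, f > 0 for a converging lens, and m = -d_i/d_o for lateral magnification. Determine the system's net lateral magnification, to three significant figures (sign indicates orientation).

First lens: d_i1 = 1/(1/18.5 - 1/50.5) = 29.195 cm.
m_1 = -(29.195)/50.5 = -0.5781.
The intermediate image is 29.195 cm to the right of lens 1, so d_o2 = L - d_i1 = 61.5 - 29.195 = 32.305 cm.
Second lens: d_i2 = 1/(1/12.5 - 1/(32.305)) = 20.390 cm.
m_2 = -(20.390)/(32.305) = -0.6312.
Overall magnification: m = m_1 m_2 = 0.3649.

0.365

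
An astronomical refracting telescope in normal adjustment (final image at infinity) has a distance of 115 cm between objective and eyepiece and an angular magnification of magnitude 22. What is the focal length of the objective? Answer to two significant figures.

110 cm

In normal adjustment the tube length equals f_obj + f_eye and |M| = f_obj/f_eye.
So f_obj = 22 f_eye and 22 f_eye + f_eye = 115 cm, giving f_eye = 115/23 = 5.000 cm and f_obj = 110.000 cm.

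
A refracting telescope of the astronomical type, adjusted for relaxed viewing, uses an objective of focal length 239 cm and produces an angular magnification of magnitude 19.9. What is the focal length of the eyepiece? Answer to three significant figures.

12.0 cm

|M| = f_obj/f_eye, so f_eye = f_obj/|M| = 239/19.9 = 12.010 cm.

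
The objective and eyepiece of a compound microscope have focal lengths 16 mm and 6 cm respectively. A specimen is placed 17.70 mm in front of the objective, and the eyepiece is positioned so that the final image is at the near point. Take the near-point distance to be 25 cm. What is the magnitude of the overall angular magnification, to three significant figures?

48.6

Convert to cm: f_obj = 16 mm = 1.6 cm; d_o = 17.70 mm = 1.77 cm.
Objective: 1/d_i = 1/f_obj - 1/d_o = 1/1.6 - 1/1.77 = 0.06003 cm^-1, so d_i = 16.659 cm.
m_obj = -d_i/d_o = -16.659/1.77 = -9.412.
Eyepiece angular magnification (image at near point): M_eye = 1 + D/f_e = 1 + 25/6 = 5.167.
Overall M = m_obj x M_eye = (-9.412)(5.167) = -48.63.
|M| = 48.63.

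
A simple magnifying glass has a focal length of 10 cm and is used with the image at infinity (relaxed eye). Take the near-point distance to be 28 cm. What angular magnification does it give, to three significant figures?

2.80

M = D/f = 28/10 = 2.800.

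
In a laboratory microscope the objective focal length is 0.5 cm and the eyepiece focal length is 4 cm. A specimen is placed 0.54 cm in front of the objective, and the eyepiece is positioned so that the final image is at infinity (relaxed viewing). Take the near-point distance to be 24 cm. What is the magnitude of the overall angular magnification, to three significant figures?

75.0

Objective: 1/d_i = 1/f_obj - 1/d_o = 1/0.5 - 1/0.54 = 0.14815 cm^-1, so d_i = 6.750 cm.
m_obj = -d_i/d_o = -6.750/0.54 = -12.500.
Eyepiece angular magnification (image at infinity): M_eye = D/f_e = 24/4 = 6.000.
Overall M = m_obj x M_eye = (-12.500)(6.000) = -75.00.
|M| = 75.00.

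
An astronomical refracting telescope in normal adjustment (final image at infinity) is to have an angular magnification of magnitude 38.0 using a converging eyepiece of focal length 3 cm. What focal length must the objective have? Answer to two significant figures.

110 cm

|M| = f_obj/|f_eye|, so f_obj = |M| x |f_eye| = 38.0 x 3 = 114.000 cm.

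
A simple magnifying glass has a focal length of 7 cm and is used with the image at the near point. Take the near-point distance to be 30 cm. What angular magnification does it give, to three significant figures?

5.29

M = 1 + D/f = 1 + 30/7 = 5.286.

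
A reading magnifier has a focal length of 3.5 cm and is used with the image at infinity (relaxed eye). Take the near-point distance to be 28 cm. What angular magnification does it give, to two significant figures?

8.0

M = D/f = 28/3.5 = 8.000.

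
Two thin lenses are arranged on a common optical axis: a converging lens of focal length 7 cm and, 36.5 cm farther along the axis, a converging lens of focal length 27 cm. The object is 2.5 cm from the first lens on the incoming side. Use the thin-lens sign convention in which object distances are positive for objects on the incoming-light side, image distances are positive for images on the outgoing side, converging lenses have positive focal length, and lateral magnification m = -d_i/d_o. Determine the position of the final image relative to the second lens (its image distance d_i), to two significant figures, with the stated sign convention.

Lens 1: 1/d_i1 = 1/f_1 - 1/d_o1 = 1/7 - 1/2.5 = -0.25714 cm^-1, so d_i1 = -3.889 cm.
With d_i1 < 0 the first image is virtual and lies on the object side; the object distance for lens 2 is d_o2 = 36.5 - (-3.889) = 40.389 cm.
Lens 2: 1/d_i2 = 1/f_2 - 1/d_o2 = 1/27 - 1/(40.389) = 0.01228 cm^-1, so d_i2 = 81.448 cm.

81 cm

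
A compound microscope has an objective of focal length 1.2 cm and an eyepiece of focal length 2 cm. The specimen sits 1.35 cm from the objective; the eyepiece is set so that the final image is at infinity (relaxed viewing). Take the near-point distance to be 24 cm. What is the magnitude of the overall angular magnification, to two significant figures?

96

Objective: 1/d_i = 1/f_obj - 1/d_o = 1/1.2 - 1/1.35 = 0.09259 cm^-1, so d_i = 10.800 cm.
m_obj = -d_i/d_o = -10.800/1.35 = -8.000.
Eyepiece angular magnification (image at infinity): M_eye = D/f_e = 24/2 = 12.000.
Overall M = m_obj x M_eye = (-8.000)(12.000) = -96.00.
|M| = 96.00.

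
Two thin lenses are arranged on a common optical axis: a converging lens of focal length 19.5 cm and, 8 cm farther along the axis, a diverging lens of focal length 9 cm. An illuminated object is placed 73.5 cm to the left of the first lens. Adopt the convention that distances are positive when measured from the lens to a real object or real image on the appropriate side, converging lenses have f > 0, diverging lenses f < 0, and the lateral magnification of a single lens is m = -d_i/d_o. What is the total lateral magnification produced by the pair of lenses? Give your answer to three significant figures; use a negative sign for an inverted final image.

First lens: d_i1 = 1/(1/19.5 - 1/73.5) = 26.542 cm.
m_1 = -(26.542)/73.5 = -0.3611.
Since 26.542 cm > 8 cm, the first image lies past the second lens and serves as a virtual object: d_o2 = L - d_i1 = -18.542 cm.
Second lens: d_i2 = 1/(1/(-9) - 1/(-18.542)) = -17.489 cm.
m_2 = -(-17.489)/(-18.542) = -0.9432.
Total m = m_1 x m_2 = (-0.3611)(-0.9432) = 0.3406.

0.341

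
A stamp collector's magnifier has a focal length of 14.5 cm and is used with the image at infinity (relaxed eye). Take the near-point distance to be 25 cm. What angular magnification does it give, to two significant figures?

1.7

M = D/f = 25/14.5 = 1.724.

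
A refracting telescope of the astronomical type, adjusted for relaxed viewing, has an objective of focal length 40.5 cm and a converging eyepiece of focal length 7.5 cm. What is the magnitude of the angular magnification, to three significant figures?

5.40

|M| = f_obj/|f_eye| = 40.5/7.5 = 5.400.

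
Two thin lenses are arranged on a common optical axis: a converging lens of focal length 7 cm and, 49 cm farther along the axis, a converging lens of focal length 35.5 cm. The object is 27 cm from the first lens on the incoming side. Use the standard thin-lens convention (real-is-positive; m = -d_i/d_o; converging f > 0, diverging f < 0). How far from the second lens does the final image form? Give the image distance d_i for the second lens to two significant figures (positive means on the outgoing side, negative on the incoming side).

Applying the thin-lens equation to the first lens, 1/7 = 1/27 + 1/d_i1, which gives d_i1 = 9.450 cm.
The intermediate image is 9.450 cm to the right of lens 1, so d_o2 = L - d_i1 = 49 - 9.450 = 39.550 cm.
Applying the thin-lens equation again with f_2 = 35.5 cm and d_o2 = 39.550 cm gives d_i2 = 346.673 cm.

350 cm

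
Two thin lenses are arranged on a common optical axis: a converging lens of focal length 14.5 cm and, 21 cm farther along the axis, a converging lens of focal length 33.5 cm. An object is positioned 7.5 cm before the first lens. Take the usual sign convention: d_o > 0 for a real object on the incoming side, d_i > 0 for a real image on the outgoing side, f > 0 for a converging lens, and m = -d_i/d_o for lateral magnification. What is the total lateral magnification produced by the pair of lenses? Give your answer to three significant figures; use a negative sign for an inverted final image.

Applying the thin-lens equation to the first lens, 1/14.5 = 1/7.5 + 1/d_i1, which gives d_i1 = -15.536 cm.
Its lateral magnification is m_1 = -d_i1/d_o1 = -(-15.536)/7.5 = 2.0714.
With d_i1 < 0 the first image is virtual and lies on the object side; the object distance for lens 2 is d_o2 = 21 - (-15.536) = 36.536 cm.
Applying the thin-lens equation again with f_2 = 33.5 cm and d_o2 = 36.536 cm gives d_i2 = 403.182 cm.
m_2 = -(403.182)/(36.536) = -11.0353.
Overall magnification: m = m_1 m_2 = -22.8588.

-22.9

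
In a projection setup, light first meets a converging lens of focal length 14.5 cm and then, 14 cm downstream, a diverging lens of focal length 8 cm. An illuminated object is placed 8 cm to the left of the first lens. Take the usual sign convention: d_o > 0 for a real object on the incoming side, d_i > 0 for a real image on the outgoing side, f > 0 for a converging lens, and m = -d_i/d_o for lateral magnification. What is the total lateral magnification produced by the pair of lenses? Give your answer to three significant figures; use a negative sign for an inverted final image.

0.448

Applying the thin-lens equation to the first lens, 1/14.5 = 1/8 + 1/d_i1, which gives d_i1 = -17.846 cm.
Its lateral magnification is m_1 = -d_i1/d_o1 = -(-17.846)/8 = 2.2308.
With d_i1 < 0 the first image is virtual and lies on the object side; the object distance for lens 2 is d_o2 = 14 - (-17.846) = 31.846 cm.
Applying the thin-lens equation again with f_2 = -8 cm and d_o2 = 31.846 cm gives d_i2 = -6.394 cm.
m_2 = -(-6.394)/(31.846) = 0.2008.
Overall magnification: m = m_1 m_2 = 0.4479.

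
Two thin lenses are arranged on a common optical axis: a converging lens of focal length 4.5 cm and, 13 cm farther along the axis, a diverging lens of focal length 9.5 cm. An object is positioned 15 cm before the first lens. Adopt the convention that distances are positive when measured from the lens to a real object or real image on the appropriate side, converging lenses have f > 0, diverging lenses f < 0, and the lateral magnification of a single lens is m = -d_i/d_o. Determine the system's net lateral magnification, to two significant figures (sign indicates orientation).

Lens 1: 1/d_i1 = 1/f_1 - 1/d_o1 = 1/4.5 - 1/15 = 0.15556 cm^-1, so d_i1 = 6.429 cm.
m_1 = -(6.429)/15 = -0.4286.
The intermediate image is 6.429 cm to the right of lens 1, so d_o2 = L - d_i1 = 13 - 6.429 = 6.571 cm.
Lens 2: 1/d_i2 = 1/f_2 - 1/d_o2 = 1/(-9.5) - 1/(6.571) = -0.25744 cm^-1, so d_i2 = -3.884 cm.
m_2 = -(-3.884)/(6.571) = 0.5911.
Total m = m_1 x m_2 = (-0.4286)(0.5911) = -0.2533.

-0.25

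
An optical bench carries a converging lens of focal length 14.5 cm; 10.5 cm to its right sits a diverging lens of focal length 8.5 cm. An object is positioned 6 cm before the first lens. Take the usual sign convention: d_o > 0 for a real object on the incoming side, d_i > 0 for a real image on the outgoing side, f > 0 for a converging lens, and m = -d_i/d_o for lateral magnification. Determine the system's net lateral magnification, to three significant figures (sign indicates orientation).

0.496

Applying the thin-lens equation to the first lens, 1/14.5 = 1/6 + 1/d_i1, which gives d_i1 = -10.235 cm.
Its lateral magnification is m_1 = -d_i1/d_o1 = -(-10.235)/6 = 1.7059.
The intermediate image is virtual, 10.235 cm to the left of lens 1, so d_o2 = L - d_i1 = 10.5 - (-10.235) = 20.735 cm.
Applying the thin-lens equation again with f_2 = -8.5 cm and d_o2 = 20.735 cm gives d_i2 = -6.029 cm.
m_2 = -(-6.029)/(20.735) = 0.2907.
Overall magnification: m = m_1 m_2 = 0.4960.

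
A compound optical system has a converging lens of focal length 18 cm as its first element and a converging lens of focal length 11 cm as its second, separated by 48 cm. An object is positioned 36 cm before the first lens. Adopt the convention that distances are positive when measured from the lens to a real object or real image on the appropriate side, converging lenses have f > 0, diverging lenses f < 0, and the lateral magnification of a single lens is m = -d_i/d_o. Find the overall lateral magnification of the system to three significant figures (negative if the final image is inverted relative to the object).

Lens 1: 1/d_i1 = 1/f_1 - 1/d_o1 = 1/18 - 1/36 = 0.02778 cm^-1, so d_i1 = 36.000 cm.
m_1 = -(36.000)/36 = -1.0000.
Object distance for lens 2: d_o2 = 48 - 36.000 = 12.000 cm.
Lens 2: 1/d_i2 = 1/f_2 - 1/d_o2 = 1/11 - 1/(12.000) = 0.00758 cm^-1, so d_i2 = 132.000 cm.
m_2 = -(132.000)/(12.000) = -11.0000.
Total m = m_1 x m_2 = (-1.0000)(-11.0000) = 11.0000.

11.0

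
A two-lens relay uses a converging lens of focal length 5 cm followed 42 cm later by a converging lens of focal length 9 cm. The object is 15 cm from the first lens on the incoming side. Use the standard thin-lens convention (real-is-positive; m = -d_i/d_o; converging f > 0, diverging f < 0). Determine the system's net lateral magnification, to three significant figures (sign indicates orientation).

Lens 1: 1/d_i1 = 1/f_1 - 1/d_o1 = 1/5 - 1/15 = 0.13333 cm^-1, so d_i1 = 7.500 cm.
m_1 = -(7.500)/15 = -0.5000.
The intermediate image is 7.500 cm to the right of lens 1, so d_o2 = L - d_i1 = 42 - 7.500 = 34.500 cm.
Lens 2: 1/d_i2 = 1/f_2 - 1/d_o2 = 1/9 - 1/(34.500) = 0.08213 cm^-1, so d_i2 = 12.176 cm.
m_2 = -(12.176)/(34.500) = -0.3529.
The system's lateral magnification is m_1 m_2 = (-0.5000)(-0.3529) = 0.1765.

0.176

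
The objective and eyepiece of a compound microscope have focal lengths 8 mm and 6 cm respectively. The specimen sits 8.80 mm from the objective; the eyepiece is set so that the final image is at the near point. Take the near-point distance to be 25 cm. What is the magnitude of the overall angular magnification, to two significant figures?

Convert to cm: f_obj = 8 mm = 0.8 cm; d_o = 8.80 mm = 0.88 cm.
Objective: 1/d_i = 1/f_obj - 1/d_o = 1/0.8 - 1/0.88 = 0.11364 cm^-1, so d_i = 8.800 cm.
m_obj = -d_i/d_o = -8.800/0.88 = -10.000.
Eyepiece angular magnification (image at near point): M_eye = 1 + D/f_e = 1 + 25/6 = 5.167.
Overall M = m_obj x M_eye = (-10.000)(5.167) = -51.67.
|M| = 51.67.

52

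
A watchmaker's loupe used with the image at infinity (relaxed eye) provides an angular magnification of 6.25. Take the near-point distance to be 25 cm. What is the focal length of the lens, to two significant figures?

4.0 cm

For the image at infinity, M = D/f.
f = D/M = 25/6.25 = 4.000 cm.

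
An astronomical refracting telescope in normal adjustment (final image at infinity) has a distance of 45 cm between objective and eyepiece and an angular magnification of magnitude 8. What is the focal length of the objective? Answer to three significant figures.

40.0 cm

In normal adjustment the tube length equals f_obj + f_eye and |M| = f_obj/f_eye.
So f_obj = 8 f_eye and 8 f_eye + f_eye = 45 cm, giving f_eye = 45/9 = 5.000 cm and f_obj = 40.000 cm.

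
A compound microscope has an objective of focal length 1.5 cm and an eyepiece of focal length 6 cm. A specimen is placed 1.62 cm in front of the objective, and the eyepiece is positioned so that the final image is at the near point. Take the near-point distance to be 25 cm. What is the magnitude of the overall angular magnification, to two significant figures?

Objective: 1/d_i = 1/f_obj - 1/d_o = 1/1.5 - 1/1.62 = 0.04938 cm^-1, so d_i = 20.250 cm.
m_obj = -d_i/d_o = -20.250/1.62 = -12.500.
Eyepiece angular magnification (image at near point): M_eye = 1 + D/f_e = 1 + 25/6 = 5.167.
Overall M = m_obj x M_eye = (-12.500)(5.167) = -64.58.
|M| = 64.58.

65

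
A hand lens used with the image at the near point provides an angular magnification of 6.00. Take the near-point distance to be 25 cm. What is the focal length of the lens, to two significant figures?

For the image at the near point, M = 1 + D/f.
f = D/(M - 1) = 25/(6.0 - 1) = 5.000 cm.

5.0 cm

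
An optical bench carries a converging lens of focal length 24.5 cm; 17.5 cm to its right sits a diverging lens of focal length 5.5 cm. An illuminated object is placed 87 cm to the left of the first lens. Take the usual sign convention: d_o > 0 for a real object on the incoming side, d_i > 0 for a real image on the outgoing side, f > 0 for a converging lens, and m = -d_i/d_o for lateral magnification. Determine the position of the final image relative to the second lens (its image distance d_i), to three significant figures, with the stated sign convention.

Applying the thin-lens equation to the first lens, 1/24.5 = 1/87 + 1/d_i1, which gives d_i1 = 34.104 cm.
This image would form 34.104 cm past lens 1, i.e. 16.604 cm beyond lens 2, so it is a virtual object for lens 2: d_o2 = 17.5 - 34.104 = -16.604 cm.
Applying the thin-lens equation again with f_2 = -5.5 cm and d_o2 = -16.604 cm gives d_i2 = -8.224 cm.

-8.22 cm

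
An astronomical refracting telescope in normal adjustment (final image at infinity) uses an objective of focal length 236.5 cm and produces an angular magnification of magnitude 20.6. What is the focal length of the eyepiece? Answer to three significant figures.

|M| = f_obj/f_eye, so f_eye = f_obj/|M| = 236.5/20.6 = 11.481 cm.

11.5 cm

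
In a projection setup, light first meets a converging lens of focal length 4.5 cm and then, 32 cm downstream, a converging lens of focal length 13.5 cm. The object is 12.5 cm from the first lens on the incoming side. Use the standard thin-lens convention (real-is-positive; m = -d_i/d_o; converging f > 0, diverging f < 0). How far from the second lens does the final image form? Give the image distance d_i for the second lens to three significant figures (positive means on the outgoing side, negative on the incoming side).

29.4 cm

First lens: d_i1 = 1/(1/4.5 - 1/12.5) = 7.031 cm.
The intermediate image is 7.031 cm to the right of lens 1, so d_o2 = L - d_i1 = 32 - 7.031 = 24.969 cm.
Second lens: d_i2 = 1/(1/13.5 - 1/(24.969)) = 29.391 cm.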